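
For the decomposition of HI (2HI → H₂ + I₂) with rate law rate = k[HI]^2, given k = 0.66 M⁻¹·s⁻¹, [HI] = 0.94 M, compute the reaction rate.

0.5832 M/s

Step 1: Identify the rate law: rate = k[HI]^2
Step 2: Substitute values: rate = 0.66 × (0.94)^2
Step 3: Calculate: rate = 0.66 × 0.8836 = 0.583176 M/s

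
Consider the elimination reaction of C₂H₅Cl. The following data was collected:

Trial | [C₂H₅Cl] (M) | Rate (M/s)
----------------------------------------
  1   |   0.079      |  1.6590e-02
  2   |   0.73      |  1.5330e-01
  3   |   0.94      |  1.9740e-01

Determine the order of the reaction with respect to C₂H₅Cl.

first order (1)

Step 1: Compare trials to find order n where rate₂/rate₁ = ([C₂H₅Cl]₂/[C₂H₅Cl]₁)^n
Step 2: rate₂/rate₁ = 1.5330e-01/1.6590e-02 = 9.241
Step 3: [C₂H₅Cl]₂/[C₂H₅Cl]₁ = 0.73/0.079 = 9.241
Step 4: n = ln(9.241)/ln(9.241) = 1.00 ≈ 1
Step 5: The reaction is first order in C₂H₅Cl.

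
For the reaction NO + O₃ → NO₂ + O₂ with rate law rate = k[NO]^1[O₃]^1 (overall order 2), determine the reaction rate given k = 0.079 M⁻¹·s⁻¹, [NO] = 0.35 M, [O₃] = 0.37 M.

0.01023 M/s

Step 1: The rate law is rate = k[NO]^1[O₃]^1, overall order = 1+1 = 2
Step 2: Substitute values: rate = 0.079 × (0.35)^1 × (0.37)^1
Step 3: rate = 0.079 × 0.35 × 0.37 = 0.0102305 M/s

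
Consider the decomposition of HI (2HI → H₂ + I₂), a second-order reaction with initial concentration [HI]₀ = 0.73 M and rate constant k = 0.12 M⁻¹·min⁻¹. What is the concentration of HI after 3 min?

0.5781 M

Step 1: For a second-order reaction: 1/[HI] = 1/[HI]₀ + kt
Step 2: 1/[HI] = 1/0.73 + 0.12 × 3
Step 3: 1/[HI] = 1.37 + 0.36 = 1.73
Step 4: [HI] = 1/1.73 = 0.5781 M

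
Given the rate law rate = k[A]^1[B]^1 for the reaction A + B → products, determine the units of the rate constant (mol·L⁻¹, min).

(mol·L⁻¹)⁻¹·min⁻¹

Step 1: Overall order = 1 + 1 = 2.
Step 2: rate has units mol·L⁻¹·min⁻¹; [A]^1[B]^1 has units (mol·L⁻¹)^2.
Step 3: k = rate/([A]^1[B]^1), so units of k = (mol·L⁻¹)^(1-2)·min⁻¹ = (mol·L⁻¹)⁻¹·min⁻¹.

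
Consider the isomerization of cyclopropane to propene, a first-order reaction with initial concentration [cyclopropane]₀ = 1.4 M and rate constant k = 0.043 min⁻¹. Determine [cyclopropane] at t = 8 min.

0.9925 M

Step 1: For a first-order reaction: [cyclopropane] = [cyclopropane]₀ × e^(-kt)
Step 2: [cyclopropane] = 1.4 × e^(-0.043 × 8)
Step 3: [cyclopropane] = 1.4 × e^(-0.344)
Step 4: [cyclopropane] = 1.4 × 0.708929 = 0.9925 M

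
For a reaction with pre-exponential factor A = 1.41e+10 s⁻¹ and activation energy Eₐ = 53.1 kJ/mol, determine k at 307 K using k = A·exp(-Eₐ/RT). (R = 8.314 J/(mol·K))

1.30e+01 s⁻¹

Step 1: Use the Arrhenius equation: k = A × exp(-Eₐ/RT)
Step 2: Convert Eₐ to J/mol: 53.1 kJ/mol = 53100 J/mol
Step 3: Calculate the exponent: -Eₐ/(RT) = -53100/(8.314 × 307) = -20.80397
Step 4: k = 1.41e+10 × exp(-20.80397)
Step 5: k = 1.41e+10 × 9.22467e-10 = 1.3007e+01 s⁻¹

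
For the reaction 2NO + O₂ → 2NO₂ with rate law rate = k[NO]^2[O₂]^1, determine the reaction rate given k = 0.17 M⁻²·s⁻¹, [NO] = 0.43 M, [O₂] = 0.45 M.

0.01414 M/s

Step 1: The rate law is rate = k[NO]^2[O₂]^1
Step 2: Substitute: rate = 0.17 × (0.43)^2 × (0.45)^1
Step 3: rate = 0.17 × 0.1849 × 0.45 = 0.0141448 M/s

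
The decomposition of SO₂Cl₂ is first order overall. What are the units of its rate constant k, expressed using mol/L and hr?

hr⁻¹

Step 1: For overall order n, rate = k × (concentration)^n.
Step 2: Rate has units mol/L·hr⁻¹; concentration term has units (mol/L)^1.
Step 3: k = rate / (concentration)^n, so units of k = (mol/L)^(1-1)·hr⁻¹ = hr⁻¹.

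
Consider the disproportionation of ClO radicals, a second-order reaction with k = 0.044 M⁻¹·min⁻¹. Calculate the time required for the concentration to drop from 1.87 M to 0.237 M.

83.74 min

Step 1: For second-order: t = (1/[ClO] - 1/[ClO]₀)/k
Step 2: t = (1/0.237 - 1/1.87)/0.044
Step 3: t = (4.219 - 0.5348)/0.044
Step 4: t = 3.685/0.044 = 83.74 min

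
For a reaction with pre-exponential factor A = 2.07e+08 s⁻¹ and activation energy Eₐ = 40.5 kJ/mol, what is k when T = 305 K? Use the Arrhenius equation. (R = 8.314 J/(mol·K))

2.40e+01 s⁻¹

Step 1: Use the Arrhenius equation: k = A × exp(-Eₐ/RT)
Step 2: Convert Eₐ to J/mol: 40.5 kJ/mol = 40500 J/mol
Step 3: Calculate the exponent: -Eₐ/(RT) = -40500/(8.314 × 305) = -15.97148
Step 4: k = 2.07e+08 × exp(-15.97148)
Step 5: k = 2.07e+08 × 1.15791e-07 = 2.3969e+01 s⁻¹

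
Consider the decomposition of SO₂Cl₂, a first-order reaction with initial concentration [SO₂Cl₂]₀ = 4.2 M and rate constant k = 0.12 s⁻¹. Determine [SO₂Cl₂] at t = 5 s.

2.305 M

Step 1: For a first-order reaction: [SO₂Cl₂] = [SO₂Cl₂]₀ × e^(-kt)
Step 2: [SO₂Cl₂] = 4.2 × e^(-0.12 × 5)
Step 3: [SO₂Cl₂] = 4.2 × e^(-0.6)
Step 4: [SO₂Cl₂] = 4.2 × 0.548812 = 2.305 M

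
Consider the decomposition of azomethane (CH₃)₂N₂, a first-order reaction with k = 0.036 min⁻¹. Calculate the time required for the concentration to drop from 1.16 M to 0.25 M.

42.63 min

Step 1: For first-order: t = ln([azomethane]₀/[azomethane])/k
Step 2: t = ln(1.16/0.25)/0.036
Step 3: t = ln(4.64)/0.036
Step 4: t = 1.535/0.036 = 42.63 min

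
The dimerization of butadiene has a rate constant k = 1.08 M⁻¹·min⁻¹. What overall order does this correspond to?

second order (2)

Step 1: The units of k for an nth-order reaction are (concentration)^(1-n)·(time)⁻¹.
Step 2: Here k has units M⁻¹·min⁻¹, so the concentration exponent is -1.
Step 3: 1 - n = -1 ⇒ n = 2. The reaction is second order.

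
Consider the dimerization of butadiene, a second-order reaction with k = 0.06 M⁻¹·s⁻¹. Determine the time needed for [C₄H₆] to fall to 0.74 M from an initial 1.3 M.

9.702 s

Step 1: For second-order: t = (1/[C₄H₆] - 1/[C₄H₆]₀)/k
Step 2: t = (1/0.74 - 1/1.3)/0.06
Step 3: t = (1.351 - 0.7692)/0.06
Step 4: t = 0.5821/0.06 = 9.702 s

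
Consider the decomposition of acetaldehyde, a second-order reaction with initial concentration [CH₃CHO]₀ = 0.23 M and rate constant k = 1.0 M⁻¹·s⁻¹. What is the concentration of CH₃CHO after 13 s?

0.05764 M

Step 1: For a second-order reaction: 1/[CH₃CHO] = 1/[CH₃CHO]₀ + kt
Step 2: 1/[CH₃CHO] = 1/0.23 + 1.0 × 13
Step 3: 1/[CH₃CHO] = 4.348 + 13 = 17.35
Step 4: [CH₃CHO] = 1/17.35 = 0.05764 M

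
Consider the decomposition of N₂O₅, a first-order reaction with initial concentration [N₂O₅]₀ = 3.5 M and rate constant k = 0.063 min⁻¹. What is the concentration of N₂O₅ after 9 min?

1.985 M

Step 1: For a first-order reaction: [N₂O₅] = [N₂O₅]₀ × e^(-kt)
Step 2: [N₂O₅] = 3.5 × e^(-0.063 × 9)
Step 3: [N₂O₅] = 3.5 × e^(-0.567)
Step 4: [N₂O₅] = 3.5 × 0.567225 = 1.985 M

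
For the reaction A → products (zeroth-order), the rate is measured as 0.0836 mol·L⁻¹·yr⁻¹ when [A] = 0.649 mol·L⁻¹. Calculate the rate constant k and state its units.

0.0836 mol·L⁻¹·yr⁻¹

Step 1: For a zeroth-order reaction, rate = k (independent of concentration).
Step 2: k = rate = 0.0836 mol·L⁻¹·yr⁻¹.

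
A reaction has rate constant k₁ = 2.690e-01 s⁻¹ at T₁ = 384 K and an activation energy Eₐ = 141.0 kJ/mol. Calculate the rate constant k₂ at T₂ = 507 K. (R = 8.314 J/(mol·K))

1.211e+04 s⁻¹

Step 1: Use the two-temperature Arrhenius form: ln(k₂/k₁) = -Eₐ/R × (1/T₂ - 1/T₁)
Step 2: Convert Eₐ to J/mol: 141.0 kJ/mol = 141000 J/mol
Step 3: 1/T₂ - 1/T₁ = 1/507 - 1/384 = -6.317801e-04 K⁻¹
Step 4: ln(k₂/k₁) = -141000/8.314 × -6.317801e-04 = 10.71458
Step 5: k₂ = k₁ × exp(10.71458) = 2.690e-01 × 4.50073e+04 = 1.211e+04 s⁻¹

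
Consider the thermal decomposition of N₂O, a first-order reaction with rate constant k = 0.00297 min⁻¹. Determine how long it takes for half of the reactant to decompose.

233.4 min

Step 1: For a first-order reaction, t₁/₂ = ln(2)/k
Step 2: t₁/₂ = ln(2)/0.00297
Step 3: t₁/₂ = 0.6931/0.00297 = 233.4 min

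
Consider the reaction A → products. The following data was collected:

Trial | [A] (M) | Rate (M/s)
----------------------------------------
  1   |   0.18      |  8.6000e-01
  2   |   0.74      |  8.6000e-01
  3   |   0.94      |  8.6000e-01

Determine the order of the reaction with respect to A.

zeroth order (0)

Step 1: Compare trials - when concentration changes, rate stays constant.
Step 2: rate₂/rate₁ = 8.6000e-01/8.6000e-01 = 1
Step 3: [A]₂/[A]₁ = 0.74/0.18 = 4.111
Step 4: Since rate ratio ≈ (conc ratio)^0, the reaction is zeroth order.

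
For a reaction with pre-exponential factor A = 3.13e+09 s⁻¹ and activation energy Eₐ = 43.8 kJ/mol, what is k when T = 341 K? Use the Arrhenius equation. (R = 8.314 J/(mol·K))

6.11e+02 s⁻¹

Step 1: Use the Arrhenius equation: k = A × exp(-Eₐ/RT)
Step 2: Convert Eₐ to J/mol: 43.8 kJ/mol = 43800 J/mol
Step 3: Calculate the exponent: -Eₐ/(RT) = -43800/(8.314 × 341) = -15.44933
Step 4: k = 3.13e+09 × exp(-15.44933)
Step 5: k = 3.13e+09 × 1.95183e-07 = 6.1092e+02 s⁻¹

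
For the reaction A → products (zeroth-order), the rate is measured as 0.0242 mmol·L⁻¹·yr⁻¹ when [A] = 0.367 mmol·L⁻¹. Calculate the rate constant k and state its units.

0.0242 mmol·L⁻¹·yr⁻¹

Step 1: For a zeroth-order reaction, rate = k (independent of concentration).
Step 2: k = rate = 0.0242 mmol·L⁻¹·yr⁻¹.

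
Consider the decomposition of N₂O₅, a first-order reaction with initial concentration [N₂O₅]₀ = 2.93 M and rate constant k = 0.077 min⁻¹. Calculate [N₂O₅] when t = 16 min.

0.8547 M

Step 1: For a first-order reaction: [N₂O₅] = [N₂O₅]₀ × e^(-kt)
Step 2: [N₂O₅] = 2.93 × e^(-0.077 × 16)
Step 3: [N₂O₅] = 2.93 × e^(-1.232)
Step 4: [N₂O₅] = 2.93 × 0.291709 = 0.8547 M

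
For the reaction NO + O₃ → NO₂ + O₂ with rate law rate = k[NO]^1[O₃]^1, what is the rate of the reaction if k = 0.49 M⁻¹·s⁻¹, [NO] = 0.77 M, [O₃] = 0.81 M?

0.3056 M/s

Step 1: The rate law is rate = k[NO]^1[O₃]^1
Step 2: Substitute: rate = 0.49 × (0.77)^1 × (0.81)^1
Step 3: rate = 0.49 × 0.77 × 0.81 = 0.305613 M/s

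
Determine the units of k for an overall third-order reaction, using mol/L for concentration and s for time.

(mol/L)⁻²·s⁻¹

Step 1: For overall order n, rate = k × (concentration)^n.
Step 2: Rate has units mol/L·s⁻¹; concentration term has units (mol/L)^3.
Step 3: k = rate / (concentration)^n, so units of k = (mol/L)^(1-3)·s⁻¹ = (mol/L)⁻²·s⁻¹.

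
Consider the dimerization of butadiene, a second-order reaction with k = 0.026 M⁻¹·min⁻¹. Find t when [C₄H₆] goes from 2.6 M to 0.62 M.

47.24 min

Step 1: For second-order: t = (1/[C₄H₆] - 1/[C₄H₆]₀)/k
Step 2: t = (1/0.62 - 1/2.6)/0.026
Step 3: t = (1.613 - 0.3846)/0.026
Step 4: t = 1.228/0.026 = 47.24 min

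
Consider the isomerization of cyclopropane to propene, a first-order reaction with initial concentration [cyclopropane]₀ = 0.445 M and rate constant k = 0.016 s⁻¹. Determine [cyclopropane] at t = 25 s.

0.2983 M

Step 1: For a first-order reaction: [cyclopropane] = [cyclopropane]₀ × e^(-kt)
Step 2: [cyclopropane] = 0.445 × e^(-0.016 × 25)
Step 3: [cyclopropane] = 0.445 × e^(-0.4)
Step 4: [cyclopropane] = 0.445 × 0.67032 = 0.2983 M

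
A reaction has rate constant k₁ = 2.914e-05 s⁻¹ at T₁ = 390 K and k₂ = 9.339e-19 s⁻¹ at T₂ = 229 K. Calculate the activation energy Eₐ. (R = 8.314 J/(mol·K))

143.3 kJ/mol

Step 1: Use the two-temperature Arrhenius form: ln(k₂/k₁) = -Eₐ/R × (1/T₂ - 1/T₁)
Step 2: ln(k₂/k₁) = ln(9.339e-19/2.914e-05) = ln(3.20487e-14) = -31.0715
Step 3: 1/T₂ - 1/T₁ = 1/229 - 1/390 = 1.802710e-03 K⁻¹
Step 4: Eₐ = -R × ln(k₂/k₁) / (1/T₂ - 1/T₁) = -8.314 × -31.0715 / 1.802710e-03
Step 5: Eₐ = 1.4330e+05 J/mol = 143.3 kJ/mol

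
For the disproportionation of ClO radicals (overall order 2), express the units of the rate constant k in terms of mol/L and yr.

(mol/L)⁻¹·yr⁻¹

Step 1: For overall order n, rate = k × (concentration)^n.
Step 2: Rate has units mol/L·yr⁻¹; concentration term has units (mol/L)^2.
Step 3: k = rate / (concentration)^n, so units of k = (mol/L)^(1-2)·yr⁻¹ = (mol/L)⁻¹·yr⁻¹.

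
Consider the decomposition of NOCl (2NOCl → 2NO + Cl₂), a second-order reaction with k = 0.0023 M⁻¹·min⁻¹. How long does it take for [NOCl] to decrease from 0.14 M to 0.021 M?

1.76e+04 min

Step 1: For second-order: t = (1/[NOCl] - 1/[NOCl]₀)/k
Step 2: t = (1/0.021 - 1/0.14)/0.0023
Step 3: t = (47.62 - 7.143)/0.0023
Step 4: t = 40.48/0.0023 = 1.76e+04 min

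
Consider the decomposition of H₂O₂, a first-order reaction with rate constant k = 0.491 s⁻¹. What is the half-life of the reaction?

1.412 s

Step 1: For a first-order reaction, t₁/₂ = ln(2)/k
Step 2: t₁/₂ = ln(2)/0.491
Step 3: t₁/₂ = 0.6931/0.491 = 1.412 s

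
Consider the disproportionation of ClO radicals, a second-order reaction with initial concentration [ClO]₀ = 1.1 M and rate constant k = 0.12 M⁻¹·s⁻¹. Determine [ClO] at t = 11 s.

0.4486 M

Step 1: For a second-order reaction: 1/[ClO] = 1/[ClO]₀ + kt
Step 2: 1/[ClO] = 1/1.1 + 0.12 × 11
Step 3: 1/[ClO] = 0.9091 + 1.32 = 2.229
Step 4: [ClO] = 1/2.229 = 0.4486 M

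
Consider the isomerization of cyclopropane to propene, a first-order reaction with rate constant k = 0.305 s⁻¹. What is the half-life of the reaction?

2.273 s

Step 1: For a first-order reaction, t₁/₂ = ln(2)/k
Step 2: t₁/₂ = ln(2)/0.305
Step 3: t₁/₂ = 0.6931/0.305 = 2.273 s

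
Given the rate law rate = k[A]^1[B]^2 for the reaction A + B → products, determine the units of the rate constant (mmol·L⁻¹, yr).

(mmol·L⁻¹)⁻²·yr⁻¹

Step 1: Overall order = 1 + 2 = 3.
Step 2: rate has units mmol·L⁻¹·yr⁻¹; [A]^1[B]^2 has units (mmol·L⁻¹)^3.
Step 3: k = rate/([A]^1[B]^2), so units of k = (mmol·L⁻¹)^(1-3)·yr⁻¹ = (mmol·L⁻¹)⁻²·yr⁻¹.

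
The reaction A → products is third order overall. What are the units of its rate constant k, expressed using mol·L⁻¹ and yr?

(mol·L⁻¹)⁻²·yr⁻¹

Step 1: For overall order n, rate = k × (concentration)^n.
Step 2: Rate has units mol·L⁻¹·yr⁻¹; concentration term has units (mol·L⁻¹)^3.
Step 3: k = rate / (concentration)^n, so units of k = (mol·L⁻¹)^(1-3)·yr⁻¹ = (mol·L⁻¹)⁻²·yr⁻¹.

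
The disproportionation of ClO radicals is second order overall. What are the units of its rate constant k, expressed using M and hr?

M⁻¹·hr⁻¹

Step 1: For overall order n, rate = k × (concentration)^n.
Step 2: Rate has units M·hr⁻¹; concentration term has units M^2.
Step 3: k = rate / (concentration)^n, so units of k = M^(1-2)·hr⁻¹ = M⁻¹·hr⁻¹.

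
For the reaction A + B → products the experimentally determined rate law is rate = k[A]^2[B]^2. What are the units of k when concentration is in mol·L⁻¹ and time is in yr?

(mol·L⁻¹)⁻³·yr⁻¹

Step 1: Overall order = 2 + 2 = 4.
Step 2: rate has units mol·L⁻¹·yr⁻¹; [A]^2[B]^2 has units (mol·L⁻¹)^4.
Step 3: k = rate/([A]^2[B]^2), so units of k = (mol·L⁻¹)^(1-4)·yr⁻¹ = (mol·L⁻¹)⁻³·yr⁻¹.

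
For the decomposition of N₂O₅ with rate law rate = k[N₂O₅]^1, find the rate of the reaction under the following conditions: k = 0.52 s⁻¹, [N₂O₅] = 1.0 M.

0.52 M/s

Step 1: Identify the rate law: rate = k[N₂O₅]^1
Step 2: Substitute values: rate = 0.52 × (1.0)^1
Step 3: Calculate: rate = 0.52 × 1 = 0.52 M/s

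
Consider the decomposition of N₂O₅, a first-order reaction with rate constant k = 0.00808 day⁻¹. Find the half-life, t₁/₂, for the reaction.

85.79 day

Step 1: For a first-order reaction, t₁/₂ = ln(2)/k
Step 2: t₁/₂ = ln(2)/0.00808
Step 3: t₁/₂ = 0.6931/0.00808 = 85.79 day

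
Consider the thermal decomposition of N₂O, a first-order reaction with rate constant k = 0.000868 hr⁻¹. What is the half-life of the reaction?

798.6 hr

Step 1: For a first-order reaction, t₁/₂ = ln(2)/k
Step 2: t₁/₂ = ln(2)/0.000868
Step 3: t₁/₂ = 0.6931/0.000868 = 798.6 hr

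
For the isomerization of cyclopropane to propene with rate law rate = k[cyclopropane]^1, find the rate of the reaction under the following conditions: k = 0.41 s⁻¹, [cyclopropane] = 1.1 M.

0.451 M/s

Step 1: Identify the rate law: rate = k[cyclopropane]^1
Step 2: Substitute values: rate = 0.41 × (1.1)^1
Step 3: Calculate: rate = 0.41 × 1.1 = 0.451 M/s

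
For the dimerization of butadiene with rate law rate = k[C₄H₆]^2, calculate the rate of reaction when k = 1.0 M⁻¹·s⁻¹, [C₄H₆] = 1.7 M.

2.89 M/s

Step 1: Identify the rate law: rate = k[C₄H₆]^2
Step 2: Substitute values: rate = 1.0 × (1.7)^2
Step 3: Calculate: rate = 1.0 × 2.89 = 2.89 M/s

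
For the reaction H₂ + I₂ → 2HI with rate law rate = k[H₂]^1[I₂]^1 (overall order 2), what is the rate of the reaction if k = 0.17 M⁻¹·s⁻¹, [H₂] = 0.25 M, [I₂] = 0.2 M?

0.0085 M/s

Step 1: The rate law is rate = k[H₂]^1[I₂]^1, overall order = 1+1 = 2
Step 2: Substitute values: rate = 0.17 × (0.25)^1 × (0.2)^1
Step 3: rate = 0.17 × 0.25 × 0.2 = 0.0085 M/s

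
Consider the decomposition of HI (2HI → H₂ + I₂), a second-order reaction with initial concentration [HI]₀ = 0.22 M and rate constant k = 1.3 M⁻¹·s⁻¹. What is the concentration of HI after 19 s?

0.03419 M

Step 1: For a second-order reaction: 1/[HI] = 1/[HI]₀ + kt
Step 2: 1/[HI] = 1/0.22 + 1.3 × 19
Step 3: 1/[HI] = 4.545 + 24.7 = 29.25
Step 4: [HI] = 1/29.25 = 0.03419 M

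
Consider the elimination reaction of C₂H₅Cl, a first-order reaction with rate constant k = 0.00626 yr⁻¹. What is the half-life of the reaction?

110.7 yr

Step 1: For a first-order reaction, t₁/₂ = ln(2)/k
Step 2: t₁/₂ = ln(2)/0.00626
Step 3: t₁/₂ = 0.6931/0.00626 = 110.7 yr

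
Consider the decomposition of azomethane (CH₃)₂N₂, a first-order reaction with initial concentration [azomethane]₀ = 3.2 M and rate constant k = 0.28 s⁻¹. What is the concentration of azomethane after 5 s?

0.7891 M

Step 1: For a first-order reaction: [azomethane] = [azomethane]₀ × e^(-kt)
Step 2: [azomethane] = 3.2 × e^(-0.28 × 5)
Step 3: [azomethane] = 3.2 × e^(-1.4)
Step 4: [azomethane] = 3.2 × 0.246597 = 0.7891 M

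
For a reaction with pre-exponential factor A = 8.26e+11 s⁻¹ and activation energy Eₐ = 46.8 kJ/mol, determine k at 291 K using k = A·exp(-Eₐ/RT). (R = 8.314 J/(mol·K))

3.28e+03 s⁻¹

Step 1: Use the Arrhenius equation: k = A × exp(-Eₐ/RT)
Step 2: Convert Eₐ to J/mol: 46.8 kJ/mol = 46800 J/mol
Step 3: Calculate the exponent: -Eₐ/(RT) = -46800/(8.314 × 291) = -19.34385
Step 4: k = 8.26e+11 × exp(-19.34385)
Step 5: k = 8.26e+11 × 3.97258e-09 = 3.2814e+03 s⁻¹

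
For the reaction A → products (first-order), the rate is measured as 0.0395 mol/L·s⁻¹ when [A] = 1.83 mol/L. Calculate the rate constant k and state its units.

0.02158 s⁻¹

Step 1: rate = k[A]^1, so k = rate / [A]^1.
Step 2: k = 0.0395 / (1.83)^1 = 0.0395 / 1.83.
Step 3: k = 0.02158 s⁻¹.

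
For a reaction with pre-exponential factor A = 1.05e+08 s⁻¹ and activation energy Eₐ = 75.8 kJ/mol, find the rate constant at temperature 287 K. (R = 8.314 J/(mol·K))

1.68e-06 s⁻¹

Step 1: Use the Arrhenius equation: k = A × exp(-Eₐ/RT)
Step 2: Convert Eₐ to J/mol: 75.8 kJ/mol = 75800 J/mol
Step 3: Calculate the exponent: -Eₐ/(RT) = -75800/(8.314 × 287) = -31.76708
Step 4: k = 1.05e+08 × exp(-31.76708)
Step 5: k = 1.05e+08 × 1.59857e-14 = 1.6785e-06 s⁻¹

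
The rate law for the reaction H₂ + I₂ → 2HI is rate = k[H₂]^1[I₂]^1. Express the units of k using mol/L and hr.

(mol/L)⁻¹·hr⁻¹

Step 1: Overall order = 1 + 1 = 2.
Step 2: rate has units mol/L·hr⁻¹; [H₂]^1[I₂]^1 has units (mol/L)^2.
Step 3: k = rate/([H₂]^1[I₂]^1), so units of k = (mol/L)^(1-2)·hr⁻¹ = (mol/L)⁻¹·hr⁻¹.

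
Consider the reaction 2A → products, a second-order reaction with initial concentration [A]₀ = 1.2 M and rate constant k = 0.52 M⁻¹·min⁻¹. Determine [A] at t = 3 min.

0.4178 M

Step 1: For a second-order reaction: 1/[A] = 1/[A]₀ + kt
Step 2: 1/[A] = 1/1.2 + 0.52 × 3
Step 3: 1/[A] = 0.8333 + 1.56 = 2.393
Step 4: [A] = 1/2.393 = 0.4178 M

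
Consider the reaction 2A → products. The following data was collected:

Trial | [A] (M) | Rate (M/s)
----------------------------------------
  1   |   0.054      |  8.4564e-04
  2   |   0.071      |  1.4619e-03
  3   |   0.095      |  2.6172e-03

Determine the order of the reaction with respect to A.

second order (2)

Step 1: Compare trials to find order n where rate₂/rate₁ = ([A]₂/[A]₁)^n
Step 2: rate₂/rate₁ = 1.4619e-03/8.4564e-04 = 1.729
Step 3: [A]₂/[A]₁ = 0.071/0.054 = 1.315
Step 4: n = ln(1.729)/ln(1.315) = 2.00 ≈ 2
Step 5: The reaction is second order in A.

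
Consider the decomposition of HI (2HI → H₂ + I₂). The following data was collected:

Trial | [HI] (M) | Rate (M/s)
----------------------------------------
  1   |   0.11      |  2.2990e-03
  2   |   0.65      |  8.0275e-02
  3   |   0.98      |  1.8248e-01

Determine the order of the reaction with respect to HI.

second order (2)

Step 1: Compare trials to find order n where rate₂/rate₁ = ([HI]₂/[HI]₁)^n
Step 2: rate₂/rate₁ = 8.0275e-02/2.2990e-03 = 34.92
Step 3: [HI]₂/[HI]₁ = 0.65/0.11 = 5.909
Step 4: n = ln(34.92)/ln(5.909) = 2.00 ≈ 2
Step 5: The reaction is second order in HI.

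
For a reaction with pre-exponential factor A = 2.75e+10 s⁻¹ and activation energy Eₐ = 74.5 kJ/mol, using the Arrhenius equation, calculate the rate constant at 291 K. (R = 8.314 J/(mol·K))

1.16e-03 s⁻¹

Step 1: Use the Arrhenius equation: k = A × exp(-Eₐ/RT)
Step 2: Convert Eₐ to J/mol: 74.5 kJ/mol = 74500 J/mol
Step 3: Calculate the exponent: -Eₐ/(RT) = -74500/(8.314 × 291) = -30.79309
Step 4: k = 2.75e+10 × exp(-30.79309)
Step 5: k = 2.75e+10 × 4.23381e-14 = 1.1643e-03 s⁻¹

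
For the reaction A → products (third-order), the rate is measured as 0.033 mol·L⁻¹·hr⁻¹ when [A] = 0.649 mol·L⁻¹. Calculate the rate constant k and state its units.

0.1207 (mol·L⁻¹)⁻²·hr⁻¹

Step 1: rate = k[A]^3, so k = rate / [A]^3.
Step 2: k = 0.033 / (0.649)^3 = 0.033 / 0.2734.
Step 3: k = 0.1207 (mol·L⁻¹)⁻²·hr⁻¹.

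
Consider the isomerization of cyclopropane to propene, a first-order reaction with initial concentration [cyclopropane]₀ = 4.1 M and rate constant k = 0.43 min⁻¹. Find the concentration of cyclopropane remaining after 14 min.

0.009962 M

Step 1: For a first-order reaction: [cyclopropane] = [cyclopropane]₀ × e^(-kt)
Step 2: [cyclopropane] = 4.1 × e^(-0.43 × 14)
Step 3: [cyclopropane] = 4.1 × e^(-6.02)
Step 4: [cyclopropane] = 4.1 × 0.00242967 = 0.009962 M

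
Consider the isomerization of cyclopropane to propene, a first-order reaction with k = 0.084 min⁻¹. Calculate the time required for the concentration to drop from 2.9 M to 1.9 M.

5.034 min

Step 1: For first-order: t = ln([cyclopropane]₀/[cyclopropane])/k
Step 2: t = ln(2.9/1.9)/0.084
Step 3: t = ln(1.526)/0.084
Step 4: t = 0.4229/0.084 = 5.034 min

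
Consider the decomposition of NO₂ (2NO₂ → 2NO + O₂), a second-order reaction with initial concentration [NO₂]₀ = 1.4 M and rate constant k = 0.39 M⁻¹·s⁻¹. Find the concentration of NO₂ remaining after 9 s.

0.2367 M

Step 1: For a second-order reaction: 1/[NO₂] = 1/[NO₂]₀ + kt
Step 2: 1/[NO₂] = 1/1.4 + 0.39 × 9
Step 3: 1/[NO₂] = 0.7143 + 3.51 = 4.224
Step 4: [NO₂] = 1/4.224 = 0.2367 M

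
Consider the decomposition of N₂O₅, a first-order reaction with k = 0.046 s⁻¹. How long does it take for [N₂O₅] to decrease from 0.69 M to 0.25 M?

22.07 s

Step 1: For first-order: t = ln([N₂O₅]₀/[N₂O₅])/k
Step 2: t = ln(0.69/0.25)/0.046
Step 3: t = ln(2.76)/0.046
Step 4: t = 1.015/0.046 = 22.07 s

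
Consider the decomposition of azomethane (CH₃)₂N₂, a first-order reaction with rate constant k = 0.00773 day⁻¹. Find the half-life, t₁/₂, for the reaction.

89.67 day

Step 1: For a first-order reaction, t₁/₂ = ln(2)/k
Step 2: t₁/₂ = ln(2)/0.00773
Step 3: t₁/₂ = 0.6931/0.00773 = 89.67 day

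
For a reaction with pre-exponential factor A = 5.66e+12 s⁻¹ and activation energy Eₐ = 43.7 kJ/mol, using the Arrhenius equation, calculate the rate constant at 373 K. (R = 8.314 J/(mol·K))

4.29e+06 s⁻¹

Step 1: Use the Arrhenius equation: k = A × exp(-Eₐ/RT)
Step 2: Convert Eₐ to J/mol: 43.7 kJ/mol = 43700 J/mol
Step 3: Calculate the exponent: -Eₐ/(RT) = -43700/(8.314 × 373) = -14.09167
Step 4: k = 5.66e+12 × exp(-14.09167)
Step 5: k = 5.66e+12 × 7.58692e-07 = 4.2942e+06 s⁻¹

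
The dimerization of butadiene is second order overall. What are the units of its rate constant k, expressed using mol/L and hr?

(mol/L)⁻¹·hr⁻¹

Step 1: For overall order n, rate = k × (concentration)^n.
Step 2: Rate has units mol/L·hr⁻¹; concentration term has units (mol/L)^2.
Step 3: k = rate / (concentration)^n, so units of k = (mol/L)^(1-2)·hr⁻¹ = (mol/L)⁻¹·hr⁻¹.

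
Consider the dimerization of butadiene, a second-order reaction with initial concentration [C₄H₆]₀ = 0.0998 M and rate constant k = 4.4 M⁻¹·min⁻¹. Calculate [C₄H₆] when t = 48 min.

0.00452 M

Step 1: For a second-order reaction: 1/[C₄H₆] = 1/[C₄H₆]₀ + kt
Step 2: 1/[C₄H₆] = 1/0.0998 + 4.4 × 48
Step 3: 1/[C₄H₆] = 10.02 + 211.2 = 221.2
Step 4: [C₄H₆] = 1/221.2 = 0.00452 M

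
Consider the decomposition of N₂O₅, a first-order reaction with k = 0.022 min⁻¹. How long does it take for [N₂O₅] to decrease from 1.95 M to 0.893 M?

35.5 min

Step 1: For first-order: t = ln([N₂O₅]₀/[N₂O₅])/k
Step 2: t = ln(1.95/0.893)/0.022
Step 3: t = ln(2.184)/0.022
Step 4: t = 0.781/0.022 = 35.5 min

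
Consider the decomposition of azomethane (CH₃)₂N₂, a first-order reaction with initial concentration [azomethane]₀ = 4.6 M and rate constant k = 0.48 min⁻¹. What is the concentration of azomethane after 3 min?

1.09 M

Step 1: For a first-order reaction: [azomethane] = [azomethane]₀ × e^(-kt)
Step 2: [azomethane] = 4.6 × e^(-0.48 × 3)
Step 3: [azomethane] = 4.6 × e^(-1.44)
Step 4: [azomethane] = 4.6 × 0.236928 = 1.09 M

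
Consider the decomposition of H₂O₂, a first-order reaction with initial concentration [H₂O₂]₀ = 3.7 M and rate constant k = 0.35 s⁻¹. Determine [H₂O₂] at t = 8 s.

0.225 M

Step 1: For a first-order reaction: [H₂O₂] = [H₂O₂]₀ × e^(-kt)
Step 2: [H₂O₂] = 3.7 × e^(-0.35 × 8)
Step 3: [H₂O₂] = 3.7 × e^(-2.8)
Step 4: [H₂O₂] = 3.7 × 0.0608101 = 0.225 M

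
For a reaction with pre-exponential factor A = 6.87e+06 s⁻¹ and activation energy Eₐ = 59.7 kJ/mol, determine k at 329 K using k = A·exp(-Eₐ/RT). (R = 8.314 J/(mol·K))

2.28e-03 s⁻¹

Step 1: Use the Arrhenius equation: k = A × exp(-Eₐ/RT)
Step 2: Convert Eₐ to J/mol: 59.7 kJ/mol = 59700 J/mol
Step 3: Calculate the exponent: -Eₐ/(RT) = -59700/(8.314 × 329) = -21.82571
Step 4: k = 6.87e+06 × exp(-21.82571)
Step 5: k = 6.87e+06 × 3.32058e-10 = 2.2812e-03 s⁻¹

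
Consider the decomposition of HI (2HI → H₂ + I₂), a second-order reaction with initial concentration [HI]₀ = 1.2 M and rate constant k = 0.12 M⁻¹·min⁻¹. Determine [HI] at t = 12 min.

0.4399 M

Step 1: For a second-order reaction: 1/[HI] = 1/[HI]₀ + kt
Step 2: 1/[HI] = 1/1.2 + 0.12 × 12
Step 3: 1/[HI] = 0.8333 + 1.44 = 2.273
Step 4: [HI] = 1/2.273 = 0.4399 M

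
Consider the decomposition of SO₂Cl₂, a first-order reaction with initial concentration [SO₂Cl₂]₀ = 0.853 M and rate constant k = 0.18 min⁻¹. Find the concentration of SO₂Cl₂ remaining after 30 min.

0.003853 M

Step 1: For a first-order reaction: [SO₂Cl₂] = [SO₂Cl₂]₀ × e^(-kt)
Step 2: [SO₂Cl₂] = 0.853 × e^(-0.18 × 30)
Step 3: [SO₂Cl₂] = 0.853 × e^(-5.4)
Step 4: [SO₂Cl₂] = 0.853 × 0.00451658 = 0.003853 M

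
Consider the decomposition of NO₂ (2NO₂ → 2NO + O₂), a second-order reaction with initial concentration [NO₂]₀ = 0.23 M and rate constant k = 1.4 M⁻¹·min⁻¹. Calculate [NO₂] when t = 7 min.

0.07068 M

Step 1: For a second-order reaction: 1/[NO₂] = 1/[NO₂]₀ + kt
Step 2: 1/[NO₂] = 1/0.23 + 1.4 × 7
Step 3: 1/[NO₂] = 4.348 + 9.8 = 14.15
Step 4: [NO₂] = 1/14.15 = 0.07068 M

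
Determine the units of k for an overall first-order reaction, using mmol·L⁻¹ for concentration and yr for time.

yr⁻¹

Step 1: For overall order n, rate = k × (concentration)^n.
Step 2: Rate has units mmol·L⁻¹·yr⁻¹; concentration term has units (mmol·L⁻¹)^1.
Step 3: k = rate / (concentration)^n, so units of k = (mmol·L⁻¹)^(1-1)·yr⁻¹ = yr⁻¹.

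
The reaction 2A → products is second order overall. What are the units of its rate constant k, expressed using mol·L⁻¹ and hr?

(mol·L⁻¹)⁻¹·hr⁻¹

Step 1: For overall order n, rate = k × (concentration)^n.
Step 2: Rate has units mol·L⁻¹·hr⁻¹; concentration term has units (mol·L⁻¹)^2.
Step 3: k = rate / (concentration)^n, so units of k = (mol·L⁻¹)^(1-2)·hr⁻¹ = (mol·L⁻¹)⁻¹·hr⁻¹.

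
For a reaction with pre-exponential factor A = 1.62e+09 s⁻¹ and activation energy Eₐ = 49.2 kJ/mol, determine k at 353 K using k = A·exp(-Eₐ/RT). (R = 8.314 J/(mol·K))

8.49e+01 s⁻¹

Step 1: Use the Arrhenius equation: k = A × exp(-Eₐ/RT)
Step 2: Convert Eₐ to J/mol: 49.2 kJ/mol = 49200 J/mol
Step 3: Calculate the exponent: -Eₐ/(RT) = -49200/(8.314 × 353) = -16.76411
Step 4: k = 1.62e+09 × exp(-16.76411)
Step 5: k = 1.62e+09 × 5.24131e-08 = 8.4909e+01 s⁻¹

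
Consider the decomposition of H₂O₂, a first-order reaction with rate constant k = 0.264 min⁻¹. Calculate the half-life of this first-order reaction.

2.626 min

Step 1: For a first-order reaction, t₁/₂ = ln(2)/k
Step 2: t₁/₂ = ln(2)/0.264
Step 3: t₁/₂ = 0.6931/0.264 = 2.626 min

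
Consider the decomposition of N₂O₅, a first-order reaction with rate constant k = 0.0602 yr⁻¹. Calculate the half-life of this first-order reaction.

11.51 yr

Step 1: For a first-order reaction, t₁/₂ = ln(2)/k
Step 2: t₁/₂ = ln(2)/0.0602
Step 3: t₁/₂ = 0.6931/0.0602 = 11.51 yr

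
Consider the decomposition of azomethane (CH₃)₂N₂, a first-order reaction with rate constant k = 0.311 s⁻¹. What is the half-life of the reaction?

2.229 s

Step 1: For a first-order reaction, t₁/₂ = ln(2)/k
Step 2: t₁/₂ = ln(2)/0.311
Step 3: t₁/₂ = 0.6931/0.311 = 2.229 s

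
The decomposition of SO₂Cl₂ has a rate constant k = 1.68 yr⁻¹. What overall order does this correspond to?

first order (1)

Step 1: The units of k for an nth-order reaction are (concentration)^(1-n)·(time)⁻¹.
Step 2: Here k has units yr⁻¹, so the concentration exponent is 0.
Step 3: 1 - n = 0 ⇒ n = 1. The reaction is first order.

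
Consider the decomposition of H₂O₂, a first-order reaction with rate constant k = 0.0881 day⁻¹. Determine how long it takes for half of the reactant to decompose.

7.868 day

Step 1: For a first-order reaction, t₁/₂ = ln(2)/k
Step 2: t₁/₂ = ln(2)/0.0881
Step 3: t₁/₂ = 0.6931/0.0881 = 7.868 day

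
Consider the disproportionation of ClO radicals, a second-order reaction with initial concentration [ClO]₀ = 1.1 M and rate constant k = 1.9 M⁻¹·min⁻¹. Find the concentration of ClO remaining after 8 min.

0.06208 M

Step 1: For a second-order reaction: 1/[ClO] = 1/[ClO]₀ + kt
Step 2: 1/[ClO] = 1/1.1 + 1.9 × 8
Step 3: 1/[ClO] = 0.9091 + 15.2 = 16.11
Step 4: [ClO] = 1/16.11 = 0.06208 M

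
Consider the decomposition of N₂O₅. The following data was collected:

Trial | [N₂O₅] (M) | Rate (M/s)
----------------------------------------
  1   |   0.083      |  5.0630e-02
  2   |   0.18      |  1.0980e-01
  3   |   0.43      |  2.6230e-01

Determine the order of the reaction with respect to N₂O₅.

first order (1)

Step 1: Compare trials to find order n where rate₂/rate₁ = ([N₂O₅]₂/[N₂O₅]₁)^n
Step 2: rate₂/rate₁ = 1.0980e-01/5.0630e-02 = 2.169
Step 3: [N₂O₅]₂/[N₂O₅]₁ = 0.18/0.083 = 2.169
Step 4: n = ln(2.169)/ln(2.169) = 1.00 ≈ 1
Step 5: The reaction is first order in N₂O₅.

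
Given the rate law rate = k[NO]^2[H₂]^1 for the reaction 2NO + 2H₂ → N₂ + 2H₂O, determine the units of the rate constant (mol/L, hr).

(mol/L)⁻²·hr⁻¹

Step 1: Overall order = 2 + 1 = 3.
Step 2: rate has units mol/L·hr⁻¹; [NO]^2[H₂]^1 has units (mol/L)^3.
Step 3: k = rate/([NO]^2[H₂]^1), so units of k = (mol/L)^(1-3)·hr⁻¹ = (mol/L)⁻²·hr⁻¹.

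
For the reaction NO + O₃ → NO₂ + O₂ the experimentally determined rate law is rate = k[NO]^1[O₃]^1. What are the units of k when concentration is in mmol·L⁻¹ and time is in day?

(mmol·L⁻¹)⁻¹·day⁻¹

Step 1: Overall order = 1 + 1 = 2.
Step 2: rate has units mmol·L⁻¹·day⁻¹; [NO]^1[O₃]^1 has units (mmol·L⁻¹)^2.
Step 3: k = rate/([NO]^1[O₃]^1), so units of k = (mmol·L⁻¹)^(1-2)·day⁻¹ = (mmol·L⁻¹)⁻¹·day⁻¹.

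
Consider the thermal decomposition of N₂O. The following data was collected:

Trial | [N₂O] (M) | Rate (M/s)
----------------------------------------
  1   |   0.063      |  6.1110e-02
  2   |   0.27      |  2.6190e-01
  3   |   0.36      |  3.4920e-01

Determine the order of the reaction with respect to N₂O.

first order (1)

Step 1: Compare trials to find order n where rate₂/rate₁ = ([N₂O]₂/[N₂O]₁)^n
Step 2: rate₂/rate₁ = 2.6190e-01/6.1110e-02 = 4.286
Step 3: [N₂O]₂/[N₂O]₁ = 0.27/0.063 = 4.286
Step 4: n = ln(4.286)/ln(4.286) = 1.00 ≈ 1
Step 5: The reaction is first order in N₂O.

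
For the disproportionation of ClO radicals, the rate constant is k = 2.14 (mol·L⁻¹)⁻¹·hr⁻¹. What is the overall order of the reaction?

second order (2)

Step 1: The units of k for an nth-order reaction are (concentration)^(1-n)·(time)⁻¹.
Step 2: Here k has units (mol·L⁻¹)⁻¹·hr⁻¹, so the concentration exponent is -1.
Step 3: 1 - n = -1 ⇒ n = 2. The reaction is second order.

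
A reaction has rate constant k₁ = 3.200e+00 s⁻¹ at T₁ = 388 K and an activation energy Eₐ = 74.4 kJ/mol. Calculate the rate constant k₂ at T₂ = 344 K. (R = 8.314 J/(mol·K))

1.675e-01 s⁻¹

Step 1: Use the two-temperature Arrhenius form: ln(k₂/k₁) = -Eₐ/R × (1/T₂ - 1/T₁)
Step 2: Convert Eₐ to J/mol: 74.4 kJ/mol = 74400 J/mol
Step 3: 1/T₂ - 1/T₁ = 1/344 - 1/388 = 3.296572e-04 K⁻¹
Step 4: ln(k₂/k₁) = -74400/8.314 × 3.296572e-04 = -2.95002
Step 5: k₂ = k₁ × exp(-2.95002) = 3.200e+00 × 5.23387e-02 = 1.675e-01 s⁻¹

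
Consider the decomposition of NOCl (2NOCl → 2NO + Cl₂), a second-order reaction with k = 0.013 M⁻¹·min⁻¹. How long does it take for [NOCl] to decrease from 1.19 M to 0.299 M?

192.6 min

Step 1: For second-order: t = (1/[NOCl] - 1/[NOCl]₀)/k
Step 2: t = (1/0.299 - 1/1.19)/0.013
Step 3: t = (3.344 - 0.8403)/0.013
Step 4: t = 2.504/0.013 = 192.6 min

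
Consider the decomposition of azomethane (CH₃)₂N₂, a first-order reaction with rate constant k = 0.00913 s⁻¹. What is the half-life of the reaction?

75.92 s

Step 1: For a first-order reaction, t₁/₂ = ln(2)/k
Step 2: t₁/₂ = ln(2)/0.00913
Step 3: t₁/₂ = 0.6931/0.00913 = 75.92 s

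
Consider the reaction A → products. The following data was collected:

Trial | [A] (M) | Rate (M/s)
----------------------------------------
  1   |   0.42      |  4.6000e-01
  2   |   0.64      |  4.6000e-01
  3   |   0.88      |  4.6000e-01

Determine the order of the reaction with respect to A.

zeroth order (0)

Step 1: Compare trials - when concentration changes, rate stays constant.
Step 2: rate₂/rate₁ = 4.6000e-01/4.6000e-01 = 1
Step 3: [A]₂/[A]₁ = 0.64/0.42 = 1.524
Step 4: Since rate ratio ≈ (conc ratio)^0, the reaction is zeroth order.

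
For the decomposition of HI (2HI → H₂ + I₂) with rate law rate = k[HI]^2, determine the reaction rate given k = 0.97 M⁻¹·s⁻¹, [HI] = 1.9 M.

3.502 M/s

Step 1: Identify the rate law: rate = k[HI]^2
Step 2: Substitute values: rate = 0.97 × (1.9)^2
Step 3: Calculate: rate = 0.97 × 3.61 = 3.5017 M/s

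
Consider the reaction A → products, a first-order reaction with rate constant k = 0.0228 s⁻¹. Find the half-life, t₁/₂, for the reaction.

30.4 s

Step 1: For a first-order reaction, t₁/₂ = ln(2)/k
Step 2: t₁/₂ = ln(2)/0.0228
Step 3: t₁/₂ = 0.6931/0.0228 = 30.4 s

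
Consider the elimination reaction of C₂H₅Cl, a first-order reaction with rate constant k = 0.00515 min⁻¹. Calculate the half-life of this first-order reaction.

134.6 min

Step 1: For a first-order reaction, t₁/₂ = ln(2)/k
Step 2: t₁/₂ = ln(2)/0.00515
Step 3: t₁/₂ = 0.6931/0.00515 = 134.6 min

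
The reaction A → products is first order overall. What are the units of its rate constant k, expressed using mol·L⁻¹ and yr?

yr⁻¹

Step 1: For overall order n, rate = k × (concentration)^n.
Step 2: Rate has units mol·L⁻¹·yr⁻¹; concentration term has units (mol·L⁻¹)^1.
Step 3: k = rate / (concentration)^n, so units of k = (mol·L⁻¹)^(1-1)·yr⁻¹ = yr⁻¹.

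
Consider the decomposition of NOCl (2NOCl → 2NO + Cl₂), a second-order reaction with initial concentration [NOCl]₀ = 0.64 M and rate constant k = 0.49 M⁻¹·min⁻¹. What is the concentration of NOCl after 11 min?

0.1438 M

Step 1: For a second-order reaction: 1/[NOCl] = 1/[NOCl]₀ + kt
Step 2: 1/[NOCl] = 1/0.64 + 0.49 × 11
Step 3: 1/[NOCl] = 1.562 + 5.39 = 6.952
Step 4: [NOCl] = 1/6.952 = 0.1438 M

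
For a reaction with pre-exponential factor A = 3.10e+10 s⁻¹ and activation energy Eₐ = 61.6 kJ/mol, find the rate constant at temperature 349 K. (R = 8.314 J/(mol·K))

1.87e+01 s⁻¹

Step 1: Use the Arrhenius equation: k = A × exp(-Eₐ/RT)
Step 2: Convert Eₐ to J/mol: 61.6 kJ/mol = 61600 J/mol
Step 3: Calculate the exponent: -Eₐ/(RT) = -61600/(8.314 × 349) = -21.22977
Step 4: k = 3.10e+10 × exp(-21.22977)
Step 5: k = 3.10e+10 × 6.02598e-10 = 1.8681e+01 s⁻¹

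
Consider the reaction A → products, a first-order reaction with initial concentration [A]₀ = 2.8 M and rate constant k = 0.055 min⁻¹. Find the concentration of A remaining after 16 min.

1.161 M

Step 1: For a first-order reaction: [A] = [A]₀ × e^(-kt)
Step 2: [A] = 2.8 × e^(-0.055 × 16)
Step 3: [A] = 2.8 × e^(-0.88)
Step 4: [A] = 2.8 × 0.414783 = 1.161 M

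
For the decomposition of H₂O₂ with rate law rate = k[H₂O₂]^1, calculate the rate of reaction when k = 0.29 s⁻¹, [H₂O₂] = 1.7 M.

0.493 M/s

Step 1: Identify the rate law: rate = k[H₂O₂]^1
Step 2: Substitute values: rate = 0.29 × (1.7)^1
Step 3: Calculate: rate = 0.29 × 1.7 = 0.493 M/s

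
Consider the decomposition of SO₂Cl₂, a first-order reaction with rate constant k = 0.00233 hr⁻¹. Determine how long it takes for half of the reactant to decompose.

297.5 hr

Step 1: For a first-order reaction, t₁/₂ = ln(2)/k
Step 2: t₁/₂ = ln(2)/0.00233
Step 3: t₁/₂ = 0.6931/0.00233 = 297.5 hr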